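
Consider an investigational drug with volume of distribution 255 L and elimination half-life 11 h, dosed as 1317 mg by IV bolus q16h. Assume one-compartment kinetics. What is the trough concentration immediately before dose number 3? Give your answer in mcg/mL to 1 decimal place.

2.6 mcg/mL

f = (1/2)^(τ/t½) = (1/2)^(16/11) ≈ 0.3649.
C₀ = D/Vd = 1317/255 ≈ 5.165 mcg/mL.
Before the 3rd dose, 2 doses have been given. Superposition: Cmin = C₀·(f + f²).
≈ 5.165 × (0.3649 + 0.1332) ≈ 5.165 × 0.4981 ≈ 2.573 mcg/mL.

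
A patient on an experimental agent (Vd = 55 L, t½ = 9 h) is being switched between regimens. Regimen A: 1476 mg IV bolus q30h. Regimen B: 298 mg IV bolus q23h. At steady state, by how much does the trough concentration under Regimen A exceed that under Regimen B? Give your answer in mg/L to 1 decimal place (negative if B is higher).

1.8 mg/L

Regimen A: f = (1/2)^(30/9) ≈ 0.0992; Cmin,ss = (1476/55)·f/(1−f) ≈ 2.955 mg/L.
Regimen B: f = (1/2)^(23/9) ≈ 0.1701; Cmin,ss = (298/55)·f/(1−f) ≈ 1.111 mg/L.
Difference ≈ 2.955 − 1.111 ≈ 1.844 mg/L.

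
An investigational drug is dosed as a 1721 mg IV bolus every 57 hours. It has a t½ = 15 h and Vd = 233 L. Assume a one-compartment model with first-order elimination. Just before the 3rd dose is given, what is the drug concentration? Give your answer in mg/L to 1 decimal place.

0.6 mg/L

f = (1/2)^(τ/t½) = (1/2)^(57/15) ≈ 0.0718.
C₀ = D/Vd = 1721/233 ≈ 7.386 mg/L.
Before the 3rd dose, 2 doses have been given. Superposition: Cmin = C₀·(f + f²).
≈ 7.386 × (0.0718 + 0.0052) ≈ 7.386 × 0.0770 ≈ 0.569 mg/L.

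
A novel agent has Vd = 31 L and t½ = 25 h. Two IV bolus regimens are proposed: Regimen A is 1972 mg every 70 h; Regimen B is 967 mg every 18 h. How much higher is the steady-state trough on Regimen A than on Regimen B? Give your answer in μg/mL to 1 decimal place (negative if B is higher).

Regimen A: f = (1/2)^(70/25) ≈ 0.1436; Cmin,ss = (1972/31)·f/(1−f) ≈ 10.667 μg/mL.
Regimen B: f = (1/2)^(18/25) ≈ 0.6071; Cmin,ss = (967/31)·f/(1−f) ≈ 48.200 μg/mL.
Difference ≈ 10.667 − 48.200 ≈ -37.533 μg/mL.

-37.5 μg/mL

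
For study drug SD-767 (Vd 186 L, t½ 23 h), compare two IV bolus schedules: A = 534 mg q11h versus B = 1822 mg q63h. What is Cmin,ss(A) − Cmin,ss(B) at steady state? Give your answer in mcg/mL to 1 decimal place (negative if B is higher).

Regimen A: f = (1/2)^(11/23) ≈ 0.7178; Cmin,ss = (534/186)·f/(1−f) ≈ 7.303 mcg/mL.
Regimen B: f = (1/2)^(63/23) ≈ 0.1498; Cmin,ss = (1822/186)·f/(1−f) ≈ 1.726 mcg/mL.
Difference ≈ 7.303 − 1.726 ≈ 5.577 mcg/mL.

5.6 mcg/mL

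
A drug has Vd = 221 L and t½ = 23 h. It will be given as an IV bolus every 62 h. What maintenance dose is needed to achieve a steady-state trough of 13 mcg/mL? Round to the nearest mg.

15740 mg

τ/t½ = 62/23 ≈ 2.6957, so f = (1/2)^(62/23) ≈ 0.154358.
Cmin,ss = (D/Vd)·f/(1−f), so D = Cmin,ss·Vd·(1−f)/f.
D = 13 × 221 × (1−f)/f ≈ 13 × 221 × 5.47845 ≈ 15739.59 mg.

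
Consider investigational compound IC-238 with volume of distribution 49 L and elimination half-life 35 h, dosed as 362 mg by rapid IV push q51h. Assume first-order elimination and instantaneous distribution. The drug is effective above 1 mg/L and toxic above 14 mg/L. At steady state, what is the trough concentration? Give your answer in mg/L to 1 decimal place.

k = ln2/t½ = ln2/35 ≈ 0.019804 h⁻¹; fraction remaining f = e^(−kτ) = e^(−0.019804×51) ≈ 0.3642.
Each bolus raises the concentration by D/Vd = 362/49 ≈ 7.388 mg/L.
Steady-state trough Cmin,ss = C₀·f/(1−f) ≈ 7.388 × 0.3642/0.6358 ≈ 4.232 mg/L.
Trough 4.2 mg/L vs MEC 1 mg/L: adequate.

4.2 mg/L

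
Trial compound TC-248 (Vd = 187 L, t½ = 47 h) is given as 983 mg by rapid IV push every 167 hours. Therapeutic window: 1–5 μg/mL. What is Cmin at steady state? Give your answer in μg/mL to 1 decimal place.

0.5 μg/mL

k = ln2/t½ = ln2/47 ≈ 0.014748 h⁻¹; fraction remaining f = e^(−kτ) = e^(−0.014748×167) ≈ 0.0852.
Each bolus raises the concentration by D/Vd = 983/187 ≈ 5.257 μg/mL.
Steady-state trough Cmin,ss = C₀·f/(1−f) ≈ 5.257 × 0.0852/0.9148 ≈ 0.490 μg/mL.
Trough 0.5 μg/mL vs MEC 1 μg/mL: subtherapeutic.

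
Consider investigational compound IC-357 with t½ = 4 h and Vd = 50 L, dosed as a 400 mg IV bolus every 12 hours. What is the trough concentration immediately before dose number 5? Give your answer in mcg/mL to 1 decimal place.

1.1 mcg/mL

f = (1/2)^(τ/t½) = (1/2)^(12/4) ≈ 0.1250.
C₀ = D/Vd = 400/50 ≈ 8.000 mcg/mL.
Before the 5th dose, 4 doses have been given. Superposition: Cmin = C₀·(f + f² + … + f^4).
≈ 8.000 × (0.1250 + 0.0156 + 0.0020 + 0.0002) ≈ 8.000 × 0.1428 ≈ 1.142 mcg/mL.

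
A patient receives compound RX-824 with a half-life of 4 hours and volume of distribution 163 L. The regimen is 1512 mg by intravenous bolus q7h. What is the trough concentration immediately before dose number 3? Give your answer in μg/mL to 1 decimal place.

3.6 μg/mL

f = (1/2)^(τ/t½) = (1/2)^(7/4) ≈ 0.2973.
C₀ = D/Vd = 1512/163 ≈ 9.276 μg/mL.
Before the 3rd dose, 2 doses have been given. Superposition: Cmin = C₀·(f + f²).
≈ 9.276 × (0.2973 + 0.0884) ≈ 9.276 × 0.3857 ≈ 3.578 μg/mL.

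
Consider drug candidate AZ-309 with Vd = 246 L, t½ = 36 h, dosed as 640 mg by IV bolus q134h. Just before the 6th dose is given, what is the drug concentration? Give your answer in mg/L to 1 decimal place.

0.2 mg/L

f = (1/2)^(τ/t½) = (1/2)^(134/36) ≈ 0.0758.
C₀ = D/Vd = 640/246 ≈ 2.602 mg/L.
Before the 6th dose, 5 doses have been given. Superposition: Cmin = C₀·(f + f² + … + f^5).
≈ 2.602 × (0.0758 + 0.0057 + 0.0004 + 0.0000 + 0.0000) ≈ 2.602 × 0.0819 ≈ 0.213 mg/L.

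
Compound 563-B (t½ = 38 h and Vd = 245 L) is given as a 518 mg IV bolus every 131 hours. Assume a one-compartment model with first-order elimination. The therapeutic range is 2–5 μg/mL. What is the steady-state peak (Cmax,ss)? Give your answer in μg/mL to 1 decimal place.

2.3 μg/mL

k = ln2/t½ = ln2/38 ≈ 0.018241 h⁻¹; fraction remaining f = e^(−kτ) = e^(−0.018241×131) ≈ 0.0917.
At steady state, accumulation factor R = 1/(1 − e^(−kτ)) ≈ 1.1010.
Each bolus raises the concentration by D/Vd = 518/245 ≈ 2.114 μg/mL.
Steady-state peak Cmax,ss = C₀·R ≈ 2.114 × 1.1010 ≈ 2.328 μg/mL.
Peak 2.3 μg/mL vs MTC 5 μg/mL: below toxic threshold.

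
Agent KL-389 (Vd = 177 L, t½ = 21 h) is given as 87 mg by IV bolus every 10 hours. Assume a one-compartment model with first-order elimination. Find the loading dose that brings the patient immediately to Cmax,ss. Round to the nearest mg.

f = (1/2)^(10/21) ≈ 0.718873; accumulation ratio R = 1/(1−f) ≈ 3.55711.
Loading dose to hit Cmax,ss on first dose: D_load = D_maint·R ≈ 87 × 3.55711 ≈ 309.47 mg.

309 mg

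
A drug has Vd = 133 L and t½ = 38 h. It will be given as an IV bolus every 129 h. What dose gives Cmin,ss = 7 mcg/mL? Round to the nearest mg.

τ/t½ = 129/38 ≈ 3.3947, so f = (1/2)^(129/38) ≈ 0.095079.
Cmin,ss = (D/Vd)·f/(1−f), so D = Cmin,ss·Vd·(1−f)/f.
D = 7 × 133 × (1−f)/f ≈ 7 × 133 × 9.51757 ≈ 8860.86 mg.

8861 mg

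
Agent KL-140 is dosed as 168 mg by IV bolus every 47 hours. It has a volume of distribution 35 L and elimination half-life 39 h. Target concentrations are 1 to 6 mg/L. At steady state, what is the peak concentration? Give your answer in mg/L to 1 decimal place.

8.5 mg/L

Over one 47-h interval, 47/39 ≈ 1.2051 half-lives elapse, leaving f ≈ 0.4337 of each dose.
Accumulation ratio R = 1/(1 − f) ≈ 1/0.5663 ≈ 1.7658.
Each bolus raises the concentration by D/Vd = 168/35 ≈ 4.800 mg/L.
Steady-state peak Cmax,ss = C₀·R ≈ 4.800 × 1.7658 ≈ 8.476 mg/L.
Peak 8.5 mg/L vs MTC 6 mg/L: exceeds toxic threshold.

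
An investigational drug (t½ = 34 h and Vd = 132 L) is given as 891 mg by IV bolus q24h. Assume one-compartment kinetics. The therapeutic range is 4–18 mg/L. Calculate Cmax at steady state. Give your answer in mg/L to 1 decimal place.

17.4 mg/L

k = ln2/t½ = ln2/34 ≈ 0.020387 h⁻¹; fraction remaining f = e^(−kτ) = e^(−0.020387×24) ≈ 0.6131.
Accumulation ratio R = 1/(1 − f) ≈ 1/0.3869 ≈ 2.5846.
Each bolus raises the concentration by D/Vd = 891/132 ≈ 6.750 mg/L.
Steady-state peak Cmax,ss = C₀·R ≈ 6.750 × 2.5846 ≈ 17.446 mg/L.
Peak 17.4 mg/L vs MTC 18 mg/L: below toxic threshold.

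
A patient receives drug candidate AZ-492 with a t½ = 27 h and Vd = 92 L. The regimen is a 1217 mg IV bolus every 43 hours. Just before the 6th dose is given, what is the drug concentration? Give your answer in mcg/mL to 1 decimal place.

f = (1/2)^(τ/t½) = (1/2)^(43/27) ≈ 0.3316.
C₀ = D/Vd = 1217/92 ≈ 13.228 mcg/mL.
Before the 6th dose, 5 doses have been given. Superposition: Cmin = C₀·(f + f² + … + f^5).
≈ 13.228 × (0.3316 + 0.1100 + 0.0365 + 0.0121 + 0.0040) ≈ 13.228 × 0.4942 ≈ 6.537 mcg/mL.

6.5 mcg/mL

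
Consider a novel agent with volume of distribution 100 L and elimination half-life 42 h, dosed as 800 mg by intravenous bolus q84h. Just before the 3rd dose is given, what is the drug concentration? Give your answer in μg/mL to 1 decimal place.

f = (1/2)^(τ/t½) = (1/2)^(84/42) ≈ 0.2500.
C₀ = D/Vd = 800/100 ≈ 8.000 μg/mL.
Before the 3rd dose, 2 doses have been given. Superposition: Cmin = C₀·(f + f²).
≈ 8.000 × (0.2500 + 0.0625) ≈ 8.000 × 0.3125 ≈ 2.500 μg/mL.

2.5 μg/mL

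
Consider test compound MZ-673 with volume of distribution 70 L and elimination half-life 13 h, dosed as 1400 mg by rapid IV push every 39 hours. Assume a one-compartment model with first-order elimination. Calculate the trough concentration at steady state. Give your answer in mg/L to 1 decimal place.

The dosing interval is 3 half-lives, so f = 2^(−3) = 0.125.
Accumulation ratio R = 1/(1 − f) = 1/0.875 = 8/7.
Single-dose peak C₀ = D/Vd = 1400/70 = 20 mg/L.
Steady-state peak Cmax,ss = C₀·R = 20 × 8/7 ≈ 22.857 mg/L.
Steady-state trough Cmin,ss = Cmax,ss·f ≈ 22.857 × 0.125 ≈ 2.857 mg/L.

2.9 mg/L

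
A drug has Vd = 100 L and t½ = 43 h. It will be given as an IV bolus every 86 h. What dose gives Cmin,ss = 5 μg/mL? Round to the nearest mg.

1500 mg

τ/t½ = 86/43 ≈ 2, so f = (1/2)^(86/43) ≈ 0.250000.
Cmin,ss = (D/Vd)·f/(1−f), so D = Cmin,ss·Vd·(1−f)/f.
D = 5 × 100 × (1−f)/f ≈ 5 × 100 × 3.00000 ≈ 1500.00 mg.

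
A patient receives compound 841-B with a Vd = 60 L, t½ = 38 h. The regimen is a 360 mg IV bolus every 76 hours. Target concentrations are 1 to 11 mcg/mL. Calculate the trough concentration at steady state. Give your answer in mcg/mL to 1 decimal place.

τ = 76 h = 2 half-lives, so f = (1/2)^2 = 0.25.
Accumulation ratio R = 1/(1 − f) = 1/0.75 = 4/3.
Single-dose peak C₀ = D/Vd = 360/60 = 6 mcg/mL.
Steady-state peak Cmax,ss = C₀·R = 6 × 4/3 ≈ 8.000 mcg/mL.
Steady-state trough Cmin,ss = Cmax,ss·f ≈ 8.000 × 0.25 ≈ 2.000 mcg/mL.
Trough 2.0 mcg/mL vs MEC 1 mcg/mL: adequate.

2.0 mcg/mL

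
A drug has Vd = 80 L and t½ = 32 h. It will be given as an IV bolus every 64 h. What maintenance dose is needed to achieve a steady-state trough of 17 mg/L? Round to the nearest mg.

τ/t½ = 64/32 ≈ 2, so f = (1/2)^(64/32) ≈ 0.250000.
Cmin,ss = (D/Vd)·f/(1−f), so D = Cmin,ss·Vd·(1−f)/f.
D = 17 × 80 × (1−f)/f ≈ 17 × 80 × 3.00000 ≈ 4080.00 mg.

4080 mg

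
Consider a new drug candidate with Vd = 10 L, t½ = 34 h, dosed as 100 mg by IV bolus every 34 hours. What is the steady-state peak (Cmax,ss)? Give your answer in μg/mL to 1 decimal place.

τ = 34 h = 1 half-life, so f = (1/2)^1 = 0.5.
Accumulation ratio R = 1/(1 − f) = 1/0.5 = 2/1.
Single-dose peak C₀ = D/Vd = 100/10 = 10 μg/mL.
Steady-state peak Cmax,ss = C₀·R = 10 × 2/1 ≈ 20.000 μg/mL.

20.0 μg/mL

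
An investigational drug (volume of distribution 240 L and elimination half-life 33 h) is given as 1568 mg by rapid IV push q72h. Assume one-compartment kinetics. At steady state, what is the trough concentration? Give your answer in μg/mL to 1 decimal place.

1.8 μg/mL

Over one 72-h interval, 72/33 ≈ 2.1818 half-lives elapse, leaving f ≈ 0.2204 of each dose.
Each bolus raises the concentration by D/Vd = 1568/240 ≈ 6.533 μg/mL.
Steady-state trough Cmin,ss = C₀·f/(1−f) ≈ 6.533 × 0.2204/0.7796 ≈ 1.847 μg/mL.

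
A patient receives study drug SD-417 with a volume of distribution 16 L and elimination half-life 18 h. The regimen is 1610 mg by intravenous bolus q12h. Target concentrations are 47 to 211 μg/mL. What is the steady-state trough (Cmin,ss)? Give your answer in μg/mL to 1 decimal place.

τ/t½ = 12/18 ≈ 0.66667, so fraction remaining f = (1/2)^(12/18) ≈ 0.6300.
At steady state, accumulation factor R = 1/(1 − e^(−kτ)) ≈ 2.7027.
Each bolus raises the concentration by D/Vd = 1610/16 ≈ 100.625 μg/mL.
Cmax,ss = C₀/(1 − f) ≈ 100.625/0.3700 ≈ 271.959 μg/mL.
Steady-state trough Cmin,ss = Cmax,ss·f ≈ 271.959 × 0.6300 ≈ 171.334 μg/mL.
Trough 171.3 μg/mL vs MEC 47 μg/mL: adequate.

171.3 μg/mL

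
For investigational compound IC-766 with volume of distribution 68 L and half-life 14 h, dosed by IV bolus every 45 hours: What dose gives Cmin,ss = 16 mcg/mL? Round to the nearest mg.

τ/t½ = 45/14 ≈ 3.2143, so f = (1/2)^(45/14) ≈ 0.107747.
Cmin,ss = (D/Vd)·f/(1−f), so D = Cmin,ss·Vd·(1−f)/f.
D = 16 × 68 × (1−f)/f ≈ 16 × 68 × 8.28100 ≈ 9009.73 mg.

9010 mg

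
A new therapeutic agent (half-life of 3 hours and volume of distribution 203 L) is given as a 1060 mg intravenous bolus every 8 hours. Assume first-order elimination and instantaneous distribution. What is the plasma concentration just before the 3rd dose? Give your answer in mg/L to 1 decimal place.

1.0 mg/L

f = (1/2)^(τ/t½) = (1/2)^(8/3) ≈ 0.1575.
C₀ = D/Vd = 1060/203 ≈ 5.222 mg/L.
Before the 3rd dose, 2 doses have been given. Superposition: Cmin = C₀·(f + f²).
≈ 5.222 × (0.1575 + 0.0248) ≈ 5.222 × 0.1823 ≈ 0.952 mg/L.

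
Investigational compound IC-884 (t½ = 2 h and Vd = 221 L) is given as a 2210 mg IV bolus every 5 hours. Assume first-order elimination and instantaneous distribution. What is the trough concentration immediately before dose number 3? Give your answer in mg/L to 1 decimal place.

f = (1/2)^(τ/t½) = (1/2)^(5/2) ≈ 0.1768.
C₀ = D/Vd = 2210/221 ≈ 10.000 mg/L.
Before the 3rd dose, 2 doses have been given. Superposition: Cmin = C₀·(f + f²).
≈ 10.000 × (0.1768 + 0.0313) ≈ 10.000 × 0.2081 ≈ 2.081 mg/L.

2.1 mg/L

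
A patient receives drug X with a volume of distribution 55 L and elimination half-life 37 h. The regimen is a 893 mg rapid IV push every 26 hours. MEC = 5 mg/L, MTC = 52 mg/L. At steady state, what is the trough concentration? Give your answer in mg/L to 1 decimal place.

k = ln2/t½ = ln2/37 ≈ 0.018734 h⁻¹; fraction remaining f = e^(−kτ) = e^(−0.018734×26) ≈ 0.6144.
Accumulation ratio R = 1/(1 − f) ≈ 1/0.3856 ≈ 2.5934.
Single-dose peak C₀ = D/Vd = 893/55 ≈ 16.236 mg/L.
Steady-state peak Cmax,ss = C₀·R ≈ 16.236 × 2.5934 ≈ 42.106 mg/L.
One interval later, Cmin,ss = Cmax,ss·e^(−kτ) ≈ 42.106 × 0.6144 ≈ 25.870 mg/L.
Trough 25.9 mg/L vs MEC 5 mg/L: adequate.

25.9 mg/L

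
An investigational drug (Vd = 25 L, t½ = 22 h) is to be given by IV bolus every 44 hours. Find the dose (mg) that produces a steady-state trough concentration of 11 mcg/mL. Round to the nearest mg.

825 mg

τ/t½ = 44/22 ≈ 2, so f = (1/2)^(44/22) ≈ 0.250000.
Cmin,ss = (D/Vd)·f/(1−f), so D = Cmin,ss·Vd·(1−f)/f.
D = 11 × 25 × (1−f)/f ≈ 11 × 25 × 3.00000 ≈ 825.00 mg.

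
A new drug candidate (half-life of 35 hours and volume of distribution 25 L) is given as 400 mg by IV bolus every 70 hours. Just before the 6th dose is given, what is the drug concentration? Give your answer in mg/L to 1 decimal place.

f = (1/2)^(τ/t½) = (1/2)^(70/35) ≈ 0.2500.
C₀ = D/Vd = 400/25 ≈ 16.000 mg/L.
Before the 6th dose, 5 doses have been given. Superposition: Cmin = C₀·(f + f² + … + f^5).
≈ 16.000 × (0.2500 + 0.0625 + 0.0156 + 0.0039 + 0.0010) ≈ 16.000 × 0.3330 ≈ 5.328 mg/L.

5.3 mg/L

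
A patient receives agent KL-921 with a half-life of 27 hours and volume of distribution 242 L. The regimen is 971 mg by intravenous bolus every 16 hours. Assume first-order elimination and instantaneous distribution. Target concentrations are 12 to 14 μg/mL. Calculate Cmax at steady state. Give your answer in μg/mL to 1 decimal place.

11.9 μg/mL

τ/t½ = 16/27 ≈ 0.59259, so fraction remaining f = (1/2)^(16/27) ≈ 0.6632.
Accumulation ratio R = 1/(1 − f) ≈ 1/0.3368 ≈ 2.9691.
Each bolus raises the concentration by D/Vd = 971/242 ≈ 4.012 μg/mL.
Steady-state peak Cmax,ss = C₀·R ≈ 4.012 × 2.9691 ≈ 11.912 μg/mL.
Peak 11.9 μg/mL vs MTC 14 μg/mL: below toxic threshold.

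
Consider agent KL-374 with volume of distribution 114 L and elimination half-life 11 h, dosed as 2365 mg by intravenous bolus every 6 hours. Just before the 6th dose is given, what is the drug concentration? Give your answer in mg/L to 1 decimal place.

f = (1/2)^(τ/t½) = (1/2)^(6/11) ≈ 0.6852.
C₀ = D/Vd = 2365/114 ≈ 20.746 mg/L.
Before the 6th dose, 5 doses have been given. Superposition: Cmin = C₀·(f + f² + … + f^5).
≈ 20.746 × (0.6852 + 0.4695 + 0.3217 + 0.2204 + 0.1510) ≈ 20.746 × 1.8478 ≈ 38.334 mg/L.

38.3 mg/L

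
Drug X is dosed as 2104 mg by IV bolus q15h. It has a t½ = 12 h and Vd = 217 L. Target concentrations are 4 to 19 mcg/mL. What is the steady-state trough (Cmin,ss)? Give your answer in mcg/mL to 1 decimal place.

7.0 mcg/mL

τ/t½ = 15/12 ≈ 1.25, so fraction remaining f = (1/2)^(15/12) ≈ 0.4204.
Single-dose peak C₀ = D/Vd = 2104/217 ≈ 9.696 mcg/mL.
Steady-state trough Cmin,ss = C₀·f/(1−f) ≈ 9.696 × 0.4204/0.5796 ≈ 7.033 mcg/mL.
Trough 7.0 mcg/mL vs MEC 4 mcg/mL: adequate.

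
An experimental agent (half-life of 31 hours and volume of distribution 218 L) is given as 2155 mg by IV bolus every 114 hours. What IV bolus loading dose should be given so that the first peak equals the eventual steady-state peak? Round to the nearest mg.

f = (1/2)^(114/31) ≈ 0.078160; accumulation ratio R = 1/(1−f) ≈ 1.08479.
Loading dose to hit Cmax,ss on first dose: D_load = D_maint·R ≈ 2155 × 1.08479 ≈ 2337.72 mg.

2338 mg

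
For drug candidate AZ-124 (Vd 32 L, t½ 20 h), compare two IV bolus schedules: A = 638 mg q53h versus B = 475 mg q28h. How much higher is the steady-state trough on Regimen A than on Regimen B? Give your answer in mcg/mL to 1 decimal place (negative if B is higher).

-5.3 mcg/mL

Regimen A: f = (1/2)^(53/20) ≈ 0.1593; Cmin,ss = (638/32)·f/(1−f) ≈ 3.778 mcg/mL.
Regimen B: f = (1/2)^(28/20) ≈ 0.3789; Cmin,ss = (475/32)·f/(1−f) ≈ 9.055 mcg/mL.
Difference ≈ 3.778 − 9.055 ≈ -5.277 mcg/mL.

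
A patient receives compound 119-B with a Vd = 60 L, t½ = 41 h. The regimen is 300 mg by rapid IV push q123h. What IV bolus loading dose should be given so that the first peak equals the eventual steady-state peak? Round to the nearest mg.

f = (1/2)^(123/41) ≈ 0.125000; accumulation ratio R = 1/(1−f) ≈ 1.14286.
Loading dose to hit Cmax,ss on first dose: D_load = D_maint·R ≈ 300 × 1.14286 ≈ 342.86 mg.

343 mg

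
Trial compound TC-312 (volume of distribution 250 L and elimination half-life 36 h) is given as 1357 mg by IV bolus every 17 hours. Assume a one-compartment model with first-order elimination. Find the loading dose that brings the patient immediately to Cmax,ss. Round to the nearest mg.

4861 mg

f = (1/2)^(17/36) ≈ 0.720853; accumulation ratio R = 1/(1−f) ≈ 3.58234.
Loading dose to hit Cmax,ss on first dose: D_load = D_maint·R ≈ 1357 × 3.58234 ≈ 4861.24 mg.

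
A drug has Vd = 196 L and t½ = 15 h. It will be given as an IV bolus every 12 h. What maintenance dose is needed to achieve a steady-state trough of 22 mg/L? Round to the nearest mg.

3196 mg

τ/t½ = 12/15 ≈ 0.8, so f = (1/2)^(12/15) ≈ 0.574349.
Cmin,ss = (D/Vd)·f/(1−f), so D = Cmin,ss·Vd·(1−f)/f.
D = 22 × 196 × (1−f)/f ≈ 22 × 196 × 0.74110 ≈ 3195.62 mg.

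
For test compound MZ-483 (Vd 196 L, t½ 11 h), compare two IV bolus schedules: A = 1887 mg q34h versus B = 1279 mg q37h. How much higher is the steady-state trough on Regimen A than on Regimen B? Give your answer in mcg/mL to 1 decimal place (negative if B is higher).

Regimen A: f = (1/2)^(34/11) ≈ 0.1174; Cmin,ss = (1887/196)·f/(1−f) ≈ 1.281 mcg/mL.
Regimen B: f = (1/2)^(37/11) ≈ 0.0972; Cmin,ss = (1279/196)·f/(1−f) ≈ 0.703 mcg/mL.
Difference ≈ 1.281 − 0.703 ≈ 0.578 mcg/mL.

0.6 mcg/mL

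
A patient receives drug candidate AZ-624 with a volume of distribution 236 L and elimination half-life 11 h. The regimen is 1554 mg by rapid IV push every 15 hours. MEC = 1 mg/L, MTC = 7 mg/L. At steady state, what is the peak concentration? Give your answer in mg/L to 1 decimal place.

10.8 mg/L

Over one 15-h interval, 15/11 ≈ 1.3636 half-lives elapse, leaving f ≈ 0.3886 of each dose.
At steady state, accumulation factor R = 1/(1 − e^(−kτ)) ≈ 1.6356.
Each bolus raises the concentration by D/Vd = 1554/236 ≈ 6.585 mg/L.
Steady-state peak Cmax,ss = C₀·R ≈ 6.585 × 1.6356 ≈ 10.770 mg/L.
Peak 10.8 mg/L vs MTC 7 mg/L: exceeds toxic threshold.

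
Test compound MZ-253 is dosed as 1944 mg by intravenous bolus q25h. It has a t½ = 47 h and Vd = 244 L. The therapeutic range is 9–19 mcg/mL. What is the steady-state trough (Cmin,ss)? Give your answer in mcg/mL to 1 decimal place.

k = ln2/t½ = ln2/47 ≈ 0.014748 h⁻¹; fraction remaining f = e^(−kτ) = e^(−0.014748×25) ≈ 0.6916.
Accumulation ratio R = 1/(1 − f) ≈ 1/0.3084 ≈ 3.2425.
Single-dose peak C₀ = D/Vd = 1944/244 ≈ 7.967 mcg/mL.
Steady-state peak Cmax,ss = C₀·R ≈ 7.967 × 3.2425 ≈ 25.833 mcg/mL.
Steady-state trough Cmin,ss = Cmax,ss·f ≈ 25.833 × 0.6916 ≈ 17.866 mcg/mL.
Trough 17.9 mcg/mL vs MEC 9 mcg/mL: adequate.

17.9 mcg/mL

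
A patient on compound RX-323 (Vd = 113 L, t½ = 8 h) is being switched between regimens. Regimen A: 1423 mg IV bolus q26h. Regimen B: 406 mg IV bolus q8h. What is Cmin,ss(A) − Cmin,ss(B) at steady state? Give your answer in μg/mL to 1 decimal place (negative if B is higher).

Regimen A: f = (1/2)^(26/8) ≈ 0.1051; Cmin,ss = (1423/113)·f/(1−f) ≈ 1.479 μg/mL.
Regimen B: f = (1/2)^(8/8) ≈ 0.5000; Cmin,ss = (406/113)·f/(1−f) ≈ 3.593 μg/mL.
Difference ≈ 1.479 − 3.593 ≈ -2.114 μg/mL.

-2.1 μg/mL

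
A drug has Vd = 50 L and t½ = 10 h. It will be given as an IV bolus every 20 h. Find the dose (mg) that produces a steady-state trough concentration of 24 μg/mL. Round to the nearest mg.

3600 mg

τ/t½ = 20/10 ≈ 2, so f = (1/2)^(20/10) ≈ 0.250000.
Cmin,ss = (D/Vd)·f/(1−f), so D = Cmin,ss·Vd·(1−f)/f.
D = 24 × 50 × (1−f)/f ≈ 24 × 50 × 3.00000 ≈ 3600.00 mg.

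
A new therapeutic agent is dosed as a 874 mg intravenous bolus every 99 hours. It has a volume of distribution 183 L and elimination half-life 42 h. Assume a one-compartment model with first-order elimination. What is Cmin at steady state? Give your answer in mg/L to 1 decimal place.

1.2 mg/L

k = ln2/t½ = ln2/42 ≈ 0.016504 h⁻¹; fraction remaining f = e^(−kτ) = e^(−0.016504×99) ≈ 0.1952.
Each bolus raises the concentration by D/Vd = 874/183 ≈ 4.776 mg/L.
Steady-state trough Cmin,ss = C₀·f/(1−f) ≈ 4.776 × 0.1952/0.8048 ≈ 1.158 mg/L.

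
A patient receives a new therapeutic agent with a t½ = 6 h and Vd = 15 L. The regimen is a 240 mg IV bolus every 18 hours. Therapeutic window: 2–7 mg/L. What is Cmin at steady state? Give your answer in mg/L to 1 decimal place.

2.3 mg/L

The dosing interval is 3 half-lives, so f = 2^(−3) = 0.125.
Accumulation ratio R = 1/(1 − f) = 1/0.875 = 8/7.
Single-dose peak C₀ = D/Vd = 240/15 = 16 mg/L.
Steady-state peak Cmax,ss = C₀·R = 16 × 8/7 ≈ 18.286 mg/L.
Steady-state trough Cmin,ss = Cmax,ss·f ≈ 18.286 × 0.125 ≈ 2.286 mg/L.
Trough 2.3 mg/L vs MEC 2 mg/L: adequate.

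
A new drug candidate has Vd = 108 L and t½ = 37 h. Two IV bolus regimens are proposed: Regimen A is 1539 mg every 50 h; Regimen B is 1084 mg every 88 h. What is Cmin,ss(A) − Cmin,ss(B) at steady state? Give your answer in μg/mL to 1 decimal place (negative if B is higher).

Regimen A: f = (1/2)^(50/37) ≈ 0.3919; Cmin,ss = (1539/108)·f/(1−f) ≈ 9.184 μg/mL.
Regimen B: f = (1/2)^(88/37) ≈ 0.1923; Cmin,ss = (1084/108)·f/(1−f) ≈ 2.390 μg/mL.
Difference ≈ 9.184 − 2.390 ≈ 6.794 μg/mL.

6.8 μg/mL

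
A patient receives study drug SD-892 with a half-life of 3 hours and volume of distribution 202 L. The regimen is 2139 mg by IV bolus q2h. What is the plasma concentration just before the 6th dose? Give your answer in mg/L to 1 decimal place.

f = (1/2)^(τ/t½) = (1/2)^(2/3) ≈ 0.6300.
C₀ = D/Vd = 2139/202 ≈ 10.589 mg/L.
Before the 6th dose, 5 doses have been given. Superposition: Cmin = C₀·(f + f² + … + f^5).
≈ 10.589 × (0.6300 + 0.3969 + 0.2500 + 0.1575 + 0.0992) ≈ 10.589 × 1.5336 ≈ 16.239 mg/L.

16.2 mg/L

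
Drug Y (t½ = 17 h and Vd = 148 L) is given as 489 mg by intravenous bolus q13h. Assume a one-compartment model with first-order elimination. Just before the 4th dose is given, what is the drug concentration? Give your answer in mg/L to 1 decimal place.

f = (1/2)^(τ/t½) = (1/2)^(13/17) ≈ 0.5886.
C₀ = D/Vd = 489/148 ≈ 3.304 mg/L.
Before the 4th dose, 3 doses have been given. Superposition: Cmin = C₀·(f + f² + … + f^3).
≈ 3.304 × (0.5886 + 0.3464 + 0.2039) ≈ 3.304 × 1.1389 ≈ 3.763 mg/L.

3.8 mg/L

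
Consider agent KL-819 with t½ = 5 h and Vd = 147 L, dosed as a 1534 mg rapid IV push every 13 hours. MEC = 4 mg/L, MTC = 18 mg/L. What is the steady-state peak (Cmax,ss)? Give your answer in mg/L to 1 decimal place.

12.5 mg/L

Over one 13-h interval, 13/5 ≈ 2.6 half-lives elapse, leaving f ≈ 0.1649 of each dose.
Accumulation ratio R = 1/(1 − f) ≈ 1/0.8351 ≈ 1.1975.
Single-dose peak C₀ = D/Vd = 1534/147 ≈ 10.435 mg/L.
Steady-state peak Cmax,ss = C₀·R ≈ 10.435 × 1.1975 ≈ 12.496 mg/L.
Peak 12.5 mg/L vs MTC 18 mg/L: below toxic threshold.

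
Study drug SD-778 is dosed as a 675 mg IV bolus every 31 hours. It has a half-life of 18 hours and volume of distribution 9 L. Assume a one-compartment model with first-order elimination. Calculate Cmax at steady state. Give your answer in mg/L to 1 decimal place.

k = ln2/t½ = ln2/18 ≈ 0.038508 h⁻¹; fraction remaining f = e^(−kτ) = e^(−0.038508×31) ≈ 0.3031.
Accumulation ratio R = 1/(1 − f) ≈ 1/0.6969 ≈ 1.4349.
Single-dose peak C₀ = D/Vd = 675/9 ≈ 75.000 mg/L.
Steady-state peak Cmax,ss = C₀·R ≈ 75.000 × 1.4349 ≈ 107.618 mg/L.

107.6 mg/L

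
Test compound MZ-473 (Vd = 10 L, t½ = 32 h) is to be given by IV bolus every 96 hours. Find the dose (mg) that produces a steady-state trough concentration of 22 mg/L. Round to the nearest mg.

τ/t½ = 96/32 ≈ 3, so f = (1/2)^(96/32) ≈ 0.125000.
Cmin,ss = (D/Vd)·f/(1−f), so D = Cmin,ss·Vd·(1−f)/f.
D = 22 × 10 × (1−f)/f ≈ 22 × 10 × 7.00000 ≈ 1540.00 mg.

1540 mg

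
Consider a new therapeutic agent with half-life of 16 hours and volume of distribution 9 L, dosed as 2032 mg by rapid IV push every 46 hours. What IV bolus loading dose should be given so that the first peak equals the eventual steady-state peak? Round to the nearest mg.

f = (1/2)^(46/16) ≈ 0.136313; accumulation ratio R = 1/(1−f) ≈ 1.15783.
Loading dose to hit Cmax,ss on first dose: D_load = D_maint·R ≈ 2032 × 1.15783 ≈ 2352.71 mg.

2353 mg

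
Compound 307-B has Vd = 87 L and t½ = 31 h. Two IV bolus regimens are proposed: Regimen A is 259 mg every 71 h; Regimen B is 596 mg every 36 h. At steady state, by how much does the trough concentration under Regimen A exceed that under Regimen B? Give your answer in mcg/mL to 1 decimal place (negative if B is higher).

Regimen A: f = (1/2)^(71/31) ≈ 0.2044; Cmin,ss = (259/87)·f/(1−f) ≈ 0.765 mcg/mL.
Regimen B: f = (1/2)^(36/31) ≈ 0.4471; Cmin,ss = (596/87)·f/(1−f) ≈ 5.540 mcg/mL.
Difference ≈ 0.765 − 5.540 ≈ -4.775 mcg/mL.

-4.8 mcg/mL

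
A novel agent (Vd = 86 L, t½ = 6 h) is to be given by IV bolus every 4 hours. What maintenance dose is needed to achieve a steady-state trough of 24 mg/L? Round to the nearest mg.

τ/t½ = 4/6 ≈ 0.66667, so f = (1/2)^(4/6) ≈ 0.629961.
Cmin,ss = (D/Vd)·f/(1−f), so D = Cmin,ss·Vd·(1−f)/f.
D = 24 × 86 × (1−f)/f ≈ 24 × 86 × 0.58740 ≈ 1212.39 mg.

1212 mg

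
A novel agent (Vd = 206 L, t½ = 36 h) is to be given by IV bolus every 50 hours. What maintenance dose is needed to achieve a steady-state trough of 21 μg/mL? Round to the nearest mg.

7003 mg

τ/t½ = 50/36 ≈ 1.3889, so f = (1/2)^(50/36) ≈ 0.381859.
Cmin,ss = (D/Vd)·f/(1−f), so D = Cmin,ss·Vd·(1−f)/f.
D = 21 × 206 × (1−f)/f ≈ 21 × 206 × 1.61877 ≈ 7002.80 mg.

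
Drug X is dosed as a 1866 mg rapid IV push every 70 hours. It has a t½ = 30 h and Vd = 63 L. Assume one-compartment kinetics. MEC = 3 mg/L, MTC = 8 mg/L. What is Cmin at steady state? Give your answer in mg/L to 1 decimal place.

7.3 mg/L

Over one 70-h interval, 70/30 ≈ 2.3333 half-lives elapse, leaving f ≈ 0.1984 of each dose.
Accumulation ratio R = 1/(1 − f) ≈ 1/0.8016 ≈ 1.2475.
Each bolus raises the concentration by D/Vd = 1866/63 ≈ 29.619 mg/L.
Steady-state peak Cmax,ss = C₀·R ≈ 29.619 × 1.2475 ≈ 36.950 mg/L.
Steady-state trough Cmin,ss = Cmax,ss·f ≈ 36.950 × 0.1984 ≈ 7.331 mg/L.
Trough 7.3 mg/L vs MEC 3 mg/L: adequate.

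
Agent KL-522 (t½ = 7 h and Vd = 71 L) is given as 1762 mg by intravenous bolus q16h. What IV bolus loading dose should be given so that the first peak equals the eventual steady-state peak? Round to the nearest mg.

2217 mg

f = (1/2)^(16/7) ≈ 0.205084; accumulation ratio R = 1/(1−f) ≈ 1.25799.
Loading dose to hit Cmax,ss on first dose: D_load = D_maint·R ≈ 1762 × 1.25799 ≈ 2216.58 mg.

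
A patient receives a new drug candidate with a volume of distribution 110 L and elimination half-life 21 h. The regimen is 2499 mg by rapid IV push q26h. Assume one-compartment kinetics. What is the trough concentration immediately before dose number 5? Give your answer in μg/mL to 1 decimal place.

16.2 μg/mL

f = (1/2)^(τ/t½) = (1/2)^(26/21) ≈ 0.4239.
C₀ = D/Vd = 2499/110 ≈ 22.718 μg/mL.
Before the 5th dose, 4 doses have been given. Superposition: Cmin = C₀·(f + f² + … + f^4).
≈ 22.718 × (0.4239 + 0.1797 + 0.0762 + 0.0323) ≈ 22.718 × 0.7121 ≈ 16.177 μg/mL.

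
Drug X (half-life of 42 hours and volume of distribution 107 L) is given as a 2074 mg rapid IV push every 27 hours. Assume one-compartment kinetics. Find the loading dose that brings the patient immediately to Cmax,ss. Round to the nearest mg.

f = (1/2)^(27/42) ≈ 0.640443; accumulation ratio R = 1/(1−f) ≈ 2.78120.
Loading dose to hit Cmax,ss on first dose: D_load = D_maint·R ≈ 2074 × 2.78120 ≈ 5768.21 mg.

5768 mg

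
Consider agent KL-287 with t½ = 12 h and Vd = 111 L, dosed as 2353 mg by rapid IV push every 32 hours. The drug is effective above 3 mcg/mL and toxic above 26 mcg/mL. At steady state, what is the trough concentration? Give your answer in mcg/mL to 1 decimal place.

τ/t½ = 32/12 ≈ 2.6667, so fraction remaining f = (1/2)^(32/12) ≈ 0.1575.
Each bolus raises the concentration by D/Vd = 2353/111 ≈ 21.198 mcg/mL.
Steady-state trough Cmin,ss = C₀·f/(1−f) ≈ 21.198 × 0.1575/0.8425 ≈ 3.963 mcg/mL.
Trough 4.0 mcg/mL vs MEC 3 mcg/mL: adequate.

4.0 mcg/mL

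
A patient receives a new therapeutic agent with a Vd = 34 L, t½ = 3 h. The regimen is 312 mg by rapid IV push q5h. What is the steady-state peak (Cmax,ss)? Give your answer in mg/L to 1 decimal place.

k = ln2/t½ = ln2/3 ≈ 0.231049 h⁻¹; fraction remaining f = e^(−kτ) = e^(−0.231049×5) ≈ 0.3150.
At steady state, accumulation factor R = 1/(1 − e^(−kτ)) ≈ 1.4599.
Single-dose peak C₀ = D/Vd = 312/34 ≈ 9.176 mg/L.
Steady-state peak Cmax,ss = C₀·R ≈ 9.176 × 1.4599 ≈ 13.396 mg/L.

13.4 mg/L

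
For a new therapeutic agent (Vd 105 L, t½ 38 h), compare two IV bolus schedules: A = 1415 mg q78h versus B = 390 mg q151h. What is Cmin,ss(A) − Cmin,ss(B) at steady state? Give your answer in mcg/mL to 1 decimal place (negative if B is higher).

Regimen A: f = (1/2)^(78/38) ≈ 0.2410; Cmin,ss = (1415/105)·f/(1−f) ≈ 4.279 mcg/mL.
Regimen B: f = (1/2)^(151/38) ≈ 0.0637; Cmin,ss = (390/105)·f/(1−f) ≈ 0.253 mcg/mL.
Difference ≈ 4.279 − 0.253 ≈ 4.026 mcg/mL.

4.0 mcg/mL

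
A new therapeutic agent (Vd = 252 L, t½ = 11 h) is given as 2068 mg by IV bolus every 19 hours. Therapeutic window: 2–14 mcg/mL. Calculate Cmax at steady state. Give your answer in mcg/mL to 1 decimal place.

Over one 19-h interval, 19/11 ≈ 1.7273 half-lives elapse, leaving f ≈ 0.3020 of each dose.
Accumulation ratio R = 1/(1 − f) ≈ 1/0.6980 ≈ 1.4327.
Single-dose peak C₀ = D/Vd = 2068/252 ≈ 8.206 mcg/mL.
Cmax,ss = C₀/(1 − f) ≈ 8.206/0.6980 ≈ 11.756 mcg/mL.
Peak 11.8 mcg/mL vs MTC 14 mcg/mL: below toxic threshold.

11.8 mcg/mL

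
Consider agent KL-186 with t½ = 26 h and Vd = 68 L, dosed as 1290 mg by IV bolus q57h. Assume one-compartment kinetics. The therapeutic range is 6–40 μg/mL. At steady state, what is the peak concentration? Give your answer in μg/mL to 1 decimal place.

k = ln2/t½ = ln2/26 ≈ 0.026660 h⁻¹; fraction remaining f = e^(−kτ) = e^(−0.026660×57) ≈ 0.2188.
At steady state, accumulation factor R = 1/(1 − e^(−kτ)) ≈ 1.2801.
Single-dose peak C₀ = D/Vd = 1290/68 ≈ 18.971 μg/mL.
Steady-state peak Cmax,ss = C₀·R ≈ 18.971 × 1.2801 ≈ 24.285 μg/mL.
Peak 24.3 μg/mL vs MTC 40 μg/mL: below toxic threshold.

24.3 μg/mL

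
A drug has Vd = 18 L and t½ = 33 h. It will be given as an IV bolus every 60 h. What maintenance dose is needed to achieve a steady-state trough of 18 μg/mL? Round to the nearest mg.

819 mg

τ/t½ = 60/33 ≈ 1.8182, so f = (1/2)^(60/33) ≈ 0.283578.
Cmin,ss = (D/Vd)·f/(1−f), so D = Cmin,ss·Vd·(1−f)/f.
D = 18 × 18 × (1−f)/f ≈ 18 × 18 × 2.52637 ≈ 818.54 mg.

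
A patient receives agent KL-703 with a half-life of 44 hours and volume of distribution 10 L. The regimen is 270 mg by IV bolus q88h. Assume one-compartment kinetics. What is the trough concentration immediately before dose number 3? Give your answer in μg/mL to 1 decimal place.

8.4 μg/mL

f = (1/2)^(τ/t½) = (1/2)^(88/44) ≈ 0.2500.
C₀ = D/Vd = 270/10 ≈ 27.000 μg/mL.
Before the 3rd dose, 2 doses have been given. Superposition: Cmin = C₀·(f + f²).
≈ 27.000 × (0.2500 + 0.0625) ≈ 27.000 × 0.3125 ≈ 8.438 μg/mL.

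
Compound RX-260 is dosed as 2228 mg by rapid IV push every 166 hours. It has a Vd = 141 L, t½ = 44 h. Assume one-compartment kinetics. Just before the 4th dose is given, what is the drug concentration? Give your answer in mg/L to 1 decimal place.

f = (1/2)^(τ/t½) = (1/2)^(166/44) ≈ 0.0732.
C₀ = D/Vd = 2228/141 ≈ 15.801 mg/L.
Before the 4th dose, 3 doses have been given. Superposition: Cmin = C₀·(f + f² + … + f^3).
≈ 15.801 × (0.0732 + 0.0054 + 0.0004) ≈ 15.801 × 0.0790 ≈ 1.248 mg/L.

1.2 mg/L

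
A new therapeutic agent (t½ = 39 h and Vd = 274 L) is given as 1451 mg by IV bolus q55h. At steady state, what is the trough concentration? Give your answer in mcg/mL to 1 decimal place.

3.2 mcg/mL

Over one 55-h interval, 55/39 ≈ 1.4103 half-lives elapse, leaving f ≈ 0.3762 of each dose.
Accumulation ratio R = 1/(1 − f) ≈ 1/0.6238 ≈ 1.6031.
Single-dose peak C₀ = D/Vd = 1451/274 ≈ 5.296 mcg/mL.
Steady-state peak Cmax,ss = C₀·R ≈ 5.296 × 1.6031 ≈ 8.490 mcg/mL.
Steady-state trough Cmin,ss = Cmax,ss·f ≈ 8.490 × 0.3762 ≈ 3.194 mcg/mL.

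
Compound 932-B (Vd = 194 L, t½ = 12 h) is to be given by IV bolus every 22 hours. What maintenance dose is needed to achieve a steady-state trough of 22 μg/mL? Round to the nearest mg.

τ/t½ = 22/12 ≈ 1.8333, so f = (1/2)^(22/12) ≈ 0.280616.
Cmin,ss = (D/Vd)·f/(1−f), so D = Cmin,ss·Vd·(1−f)/f.
D = 22 × 194 × (1−f)/f ≈ 22 × 194 × 2.56359 ≈ 10941.40 mg.

10941 mg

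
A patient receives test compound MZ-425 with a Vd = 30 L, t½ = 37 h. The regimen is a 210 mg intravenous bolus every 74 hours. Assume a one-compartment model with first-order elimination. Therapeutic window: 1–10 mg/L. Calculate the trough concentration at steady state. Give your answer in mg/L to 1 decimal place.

τ = 74 h = 2 half-lives, so f = (1/2)^2 = 0.25.
Accumulation ratio R = 1/(1 − f) = 1/0.75 = 4/3.
Single-dose peak C₀ = D/Vd = 210/30 = 7 mg/L.
Steady-state peak Cmax,ss = C₀·R = 7 × 4/3 ≈ 9.333 mg/L.
Steady-state trough Cmin,ss = Cmax,ss·f ≈ 9.333 × 0.25 ≈ 2.333 mg/L.
Trough 2.3 mg/L vs MEC 1 mg/L: adequate.

2.3 mg/L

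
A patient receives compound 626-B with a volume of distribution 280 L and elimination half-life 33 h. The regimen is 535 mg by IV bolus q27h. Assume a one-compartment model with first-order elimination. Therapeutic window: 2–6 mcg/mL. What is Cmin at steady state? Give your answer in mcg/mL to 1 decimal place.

Over one 27-h interval, 27/33 ≈ 0.81818 half-lives elapse, leaving f ≈ 0.5672 of each dose.
Accumulation ratio R = 1/(1 − f) ≈ 1/0.4328 ≈ 2.3105.
Each bolus raises the concentration by D/Vd = 535/280 ≈ 1.911 mcg/mL.
Steady-state peak Cmax,ss = C₀·R ≈ 1.911 × 2.3105 ≈ 4.415 mcg/mL.
Steady-state trough Cmin,ss = Cmax,ss·f ≈ 4.415 × 0.5672 ≈ 2.504 mcg/mL.
Trough 2.5 mcg/mL vs MEC 2 mcg/mL: adequate.

2.5 mcg/mL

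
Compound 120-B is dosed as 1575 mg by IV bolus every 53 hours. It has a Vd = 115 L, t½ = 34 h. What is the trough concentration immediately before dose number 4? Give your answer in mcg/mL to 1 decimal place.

6.8 mcg/mL

f = (1/2)^(τ/t½) = (1/2)^(53/34) ≈ 0.3394.
C₀ = D/Vd = 1575/115 ≈ 13.696 mcg/mL.
Before the 4th dose, 3 doses have been given. Superposition: Cmin = C₀·(f + f² + … + f^3).
≈ 13.696 × (0.3394 + 0.1152 + 0.0391) ≈ 13.696 × 0.4937 ≈ 6.762 mcg/mL.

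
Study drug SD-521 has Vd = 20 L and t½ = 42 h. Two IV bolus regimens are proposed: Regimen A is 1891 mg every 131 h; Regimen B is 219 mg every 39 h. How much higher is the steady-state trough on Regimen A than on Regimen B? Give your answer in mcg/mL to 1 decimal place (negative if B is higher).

0.2 mcg/mL

Regimen A: f = (1/2)^(131/42) ≈ 0.1151; Cmin,ss = (1891/20)·f/(1−f) ≈ 12.298 mcg/mL.
Regimen B: f = (1/2)^(39/42) ≈ 0.5254; Cmin,ss = (219/20)·f/(1−f) ≈ 12.122 mcg/mL.
Difference ≈ 12.298 − 12.122 ≈ 0.176 mcg/mL.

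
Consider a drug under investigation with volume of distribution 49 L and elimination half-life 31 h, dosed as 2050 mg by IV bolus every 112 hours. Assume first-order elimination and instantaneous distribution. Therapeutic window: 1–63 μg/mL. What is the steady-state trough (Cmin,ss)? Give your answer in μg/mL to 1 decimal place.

τ/t½ = 112/31 ≈ 3.6129, so fraction remaining f = (1/2)^(112/31) ≈ 0.0817.
At steady state, accumulation factor R = 1/(1 − e^(−kτ)) ≈ 1.0890.
Single-dose peak C₀ = D/Vd = 2050/49 ≈ 41.837 μg/mL.
Cmax,ss = C₀/(1 − f) ≈ 41.837/0.9183 ≈ 45.559 μg/mL.
Steady-state trough Cmin,ss = Cmax,ss·f ≈ 45.559 × 0.0817 ≈ 3.722 μg/mL.
Trough 3.7 μg/mL vs MEC 1 μg/mL: adequate.

3.7 μg/mL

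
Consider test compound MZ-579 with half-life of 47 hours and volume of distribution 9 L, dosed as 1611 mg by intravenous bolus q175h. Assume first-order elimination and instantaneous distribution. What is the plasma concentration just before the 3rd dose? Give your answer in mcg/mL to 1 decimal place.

14.6 mcg/mL

f = (1/2)^(τ/t½) = (1/2)^(175/47) ≈ 0.0757.
C₀ = D/Vd = 1611/9 ≈ 179.000 mcg/mL.
Before the 3rd dose, 2 doses have been given. Superposition: Cmin = C₀·(f + f²).
≈ 179.000 × (0.0757 + 0.0057) ≈ 179.000 × 0.0814 ≈ 14.571 mcg/mL.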